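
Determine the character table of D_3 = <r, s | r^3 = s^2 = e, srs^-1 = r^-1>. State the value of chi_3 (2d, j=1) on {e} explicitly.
Conjugacy classes: {e} of size 1, {r^1, r^2} of size 2, {s, sr, ..., sr^2} of size 3.
Character table:
  irrep \ class              {e} (size 1)  {r^1, r^2} (size 2)  {s, sr, ..., sr^2} (size 3)
  chi_1 (triv)               1             1                    1                          
  chi_2 (sign: r->1, s->-1)  1             1                    -1                         
  chi_3 (2d, j=1)            2             -1                   0                          

Spot check: chi_3 (2d, j=1) on {e} = 2.

Argument: D_3 has order 2*3 = 6 with 3 conjugacy classes, hence 3 irreducibles. Sum of squared dims 1 + 1 + 4 = 6 = |G|. Linear characters come from the abelianisation; the 2-dimensional irreps have character r^k -> 2*cos(2*pi*j*k/3), reflections -> 0.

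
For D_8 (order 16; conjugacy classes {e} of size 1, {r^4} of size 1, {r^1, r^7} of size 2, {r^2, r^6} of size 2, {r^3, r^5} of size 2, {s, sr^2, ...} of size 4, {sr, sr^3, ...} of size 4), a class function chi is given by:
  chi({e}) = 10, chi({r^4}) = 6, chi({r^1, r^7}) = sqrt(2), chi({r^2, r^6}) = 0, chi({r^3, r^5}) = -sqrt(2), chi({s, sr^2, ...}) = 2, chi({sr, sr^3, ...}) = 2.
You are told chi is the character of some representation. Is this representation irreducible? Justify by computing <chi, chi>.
Not irreducible (reducible): <chi, chi> = 11 > 1.

Why: <chi, chi> = (1/|G|) sum_C |C| * |chi(C)|^2 = (1/16)[1*|10|^2 + 1*|6|^2 + 2*|sqrt(2)|^2 + 2*|0|^2 + 2*|-sqrt(2)|^2 + 4*|2|^2 + 4*|2|^2]
  = (1/16)[(100) + (36) + (4) + (0) + (4) + (16) + (16)] = 176/16 = 11.
A character is irreducible iff <chi, chi> = 1, so this representation is reducible.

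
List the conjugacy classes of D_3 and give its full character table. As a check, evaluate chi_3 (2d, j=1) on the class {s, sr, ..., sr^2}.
Conjugacy classes: {e} of size 1, {r^1, r^2} of size 2, {s, sr, ..., sr^2} of size 3.
Character table:
  irrep \ class              {e} (size 1)  {r^1, r^2} (size 2)  {s, sr, ..., sr^2} (size 3)
  chi_1 (triv)               1             1                    1                          
  chi_2 (sign: r->1, s->-1)  1             1                    -1                         
  chi_3 (2d, j=1)            2             -1                   0                          

Spot check: chi_3 (2d, j=1) on {s, sr, ..., sr^2} = 0.

Derivation: D_3 has order 2*3 = 6 with 3 conjugacy classes, hence 3 irreducibles. Sum of squared dims 1 + 1 + 4 = 6 = |G|. Linear characters come from the abelianisation; the 2-dimensional irreps have character r^k -> 2*cos(2*pi*j*k/3), reflections -> 0.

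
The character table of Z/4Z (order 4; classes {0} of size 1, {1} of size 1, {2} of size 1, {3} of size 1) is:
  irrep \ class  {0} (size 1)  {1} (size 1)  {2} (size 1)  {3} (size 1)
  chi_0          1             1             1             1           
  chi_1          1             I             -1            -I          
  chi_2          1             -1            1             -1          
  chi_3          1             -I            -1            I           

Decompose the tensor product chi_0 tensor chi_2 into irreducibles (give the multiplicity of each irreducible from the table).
chi_0 tensor chi_2 = chi_2 (all other irreducibles have multiplicity 0).

Details: The character of a tensor product is the pointwise product (chi_0 * chi_2)(C) = chi_0(C) * chi_2(C):
  {0}: (1)*(1), {1}: (1)*(-1), {2}: (1)*(1), {3}: (1)*(-1)
so (chi_0 * chi_2) takes values
  {0} -> 1, {1} -> -1, {2} -> 1, {3} -> -1.
Now take the inner product of this character with each irreducible chi from the table, <chi_0*chi_2, chi> = (1/4) sum_C |C| (chi_0*chi_2)(C) conj(chi(C)):
  <chi_0*chi_2, chi_0> = (1/4)[1*(1)*conj(1) + 1*(-1)*conj(1) + 1*(1)*conj(1) + 1*(-1)*conj(1)]
      = (1/4)[(1) + (-1) + (1) + (-1)] = 0/4 = 0
  <chi_0*chi_2, chi_1> = (1/4)[1*(1)*conj(1) + 1*(-1)*conj(I) + 1*(1)*conj(-1) + 1*(-1)*conj(-I)]
      = (1/4)[(1) + (I) + (-1) + (-I)] = 0/4 = 0
  <chi_0*chi_2, chi_2> = (1/4)[1*(1)*conj(1) + 1*(-1)*conj(-1) + 1*(1)*conj(1) + 1*(-1)*conj(-1)]
      = (1/4)[(1) + (1) + (1) + (1)] = 4/4 = 1
  <chi_0*chi_2, chi_3> = (1/4)[1*(1)*conj(1) + 1*(-1)*conj(-I) + 1*(1)*conj(-1) + 1*(-1)*conj(I)]
      = (1/4)[(1) + (-I) + (-1) + (I)] = 0/4 = 0
(Exp terms are combined using exp(i*s)*conj(exp(i*t)) = exp(i*(s-t)), and sums of them are collapsed using the identity that for every m > 1 the m distinct m-th roots of unity sum to 0, e.g. 1 + exp(2*I*pi/3) + exp(-2*I*pi/3) = 0.)
Hence the multiplicities are chi_2: 1. Dimension check: dim(chi_0)*dim(chi_2) = 1*1 = 1 and sum (mult * dim) = 1*1 = 1.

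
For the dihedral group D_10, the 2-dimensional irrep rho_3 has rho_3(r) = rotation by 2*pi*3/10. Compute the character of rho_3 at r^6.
chi_{rho_3}(r^6) = 2*cos(2*pi*3*6/10) = -1/2 + sqrt(5)/2

Working: rho_3(r^6) is rotation by angle 2*pi*3*6/10, whose trace is 2*cos(2*pi*3*6/10) = -1/2 + sqrt(5)/2.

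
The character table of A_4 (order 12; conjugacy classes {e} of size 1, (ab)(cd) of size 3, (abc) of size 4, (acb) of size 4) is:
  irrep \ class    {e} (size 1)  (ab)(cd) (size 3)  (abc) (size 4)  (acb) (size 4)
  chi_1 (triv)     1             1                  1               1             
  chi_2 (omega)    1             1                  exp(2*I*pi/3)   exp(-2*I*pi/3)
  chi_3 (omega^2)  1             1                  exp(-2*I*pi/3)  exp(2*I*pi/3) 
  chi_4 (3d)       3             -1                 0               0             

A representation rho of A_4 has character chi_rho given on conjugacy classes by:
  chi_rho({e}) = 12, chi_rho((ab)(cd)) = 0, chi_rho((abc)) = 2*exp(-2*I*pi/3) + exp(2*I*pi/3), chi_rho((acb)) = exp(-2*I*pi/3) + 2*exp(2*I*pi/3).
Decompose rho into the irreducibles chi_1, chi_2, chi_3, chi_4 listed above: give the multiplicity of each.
Multiplicities: chi_1: 0, chi_2: 1, chi_3: 2, chi_4: 3.

Working: Use <chi_rho, chi> = (1/|G|) sum_C |C| * chi_rho(C) * conj(chi(C)) with |G| = 12 for each irreducible chi in the table:
  <chi_rho, chi_1> = (1/12)[1*(12)*conj(1) + 3*(0)*conj(1) + 4*(2*exp(-2*I*pi/3) + exp(2*I*pi/3))*conj(1) + 4*(exp(-2*I*pi/3) + 2*exp(2*I*pi/3))*conj(1)]
      = (1/12)[(12) + (0) + (8*exp(-2*I*pi/3) + 4*exp(2*I*pi/3)) + (4*exp(-2*I*pi/3) + 8*exp(2*I*pi/3))] = 0/12 = 0
  <chi_rho, chi_2> = (1/12)[1*(12)*conj(1) + 3*(0)*conj(1) + 4*(2*exp(-2*I*pi/3) + exp(2*I*pi/3))*conj(exp(2*I*pi/3)) + 4*(exp(-2*I*pi/3) + 2*exp(2*I*pi/3))*conj(exp(-2*I*pi/3))]
      = (1/12)[(12) + (0) + (4 + 8*exp(2*I*pi/3)) + (4 + 8*exp(-2*I*pi/3))] = 12/12 = 1
  <chi_rho, chi_3> = (1/12)[1*(12)*conj(1) + 3*(0)*conj(1) + 4*(2*exp(-2*I*pi/3) + exp(2*I*pi/3))*conj(exp(-2*I*pi/3)) + 4*(exp(-2*I*pi/3) + 2*exp(2*I*pi/3))*conj(exp(2*I*pi/3))]
      = (1/12)[(12) + (0) + (8 + 4*exp(-2*I*pi/3)) + (8 + 4*exp(2*I*pi/3))] = 24/12 = 2
  <chi_rho, chi_4> = (1/12)[1*(12)*conj(3) + 3*(0)*conj(-1) + 4*(2*exp(-2*I*pi/3) + exp(2*I*pi/3))*conj(0) + 4*(exp(-2*I*pi/3) + 2*exp(2*I*pi/3))*conj(0)]
      = (1/12)[(36) + (0) + (0) + (0)] = 36/12 = 3
(Exp terms are combined using exp(i*s)*conj(exp(i*t)) = exp(i*(s-t)), and sums of them are collapsed using the identity that for every m > 1 the m distinct m-th roots of unity sum to 0, e.g. 1 + exp(2*I*pi/3) + exp(-2*I*pi/3) = 0.)
Dimension check: dim(rho) = sum (mult * dim) = 0*1 + 1*1 + 2*1 + 3*3 = 12 = chi_rho(e) = 12.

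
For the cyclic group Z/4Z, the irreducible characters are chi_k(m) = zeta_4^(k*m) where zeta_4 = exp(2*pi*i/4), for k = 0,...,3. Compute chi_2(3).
chi_2(3) = zeta_4^6 = -1

chi_2(3) = zeta_4^(2*3) = zeta_4^6. Since zeta_4^4 = 1, this equals zeta_4^2 = exp(2*pi*i*2/4) = -1.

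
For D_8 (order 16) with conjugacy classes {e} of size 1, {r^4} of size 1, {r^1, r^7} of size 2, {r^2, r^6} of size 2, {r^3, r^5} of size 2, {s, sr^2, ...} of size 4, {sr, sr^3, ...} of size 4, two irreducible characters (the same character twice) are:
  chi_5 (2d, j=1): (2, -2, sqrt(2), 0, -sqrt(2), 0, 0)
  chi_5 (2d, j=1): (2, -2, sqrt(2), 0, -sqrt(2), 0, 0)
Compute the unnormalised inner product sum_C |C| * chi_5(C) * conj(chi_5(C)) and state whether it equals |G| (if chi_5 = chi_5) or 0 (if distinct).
Sum = 16 = |G| = 16; so <chi_5, chi_5> = 1 (norm-1 confirms irreducibility).

Derivation: Compute term by term over conjugacy classes (|C| * chi_5(C) * conj(chi_5(C))):
  1*(2)*conj(2) + 1*(-2)*conj(-2) + 2*(sqrt(2))*conj(sqrt(2)) + 2*(0)*conj(0) + 2*(-sqrt(2))*conj(-sqrt(2)) + 4*(0)*conj(0) + 4*(0)*conj(0)
  = (4) + (4) + (4) + (0) + (4) + (0) + (0)
  = 16.
Dividing by |G| = 16 gives 16/16 = 1, matching the row-orthogonality relation <chi_5, chi_5> = [chi_5 = chi_5].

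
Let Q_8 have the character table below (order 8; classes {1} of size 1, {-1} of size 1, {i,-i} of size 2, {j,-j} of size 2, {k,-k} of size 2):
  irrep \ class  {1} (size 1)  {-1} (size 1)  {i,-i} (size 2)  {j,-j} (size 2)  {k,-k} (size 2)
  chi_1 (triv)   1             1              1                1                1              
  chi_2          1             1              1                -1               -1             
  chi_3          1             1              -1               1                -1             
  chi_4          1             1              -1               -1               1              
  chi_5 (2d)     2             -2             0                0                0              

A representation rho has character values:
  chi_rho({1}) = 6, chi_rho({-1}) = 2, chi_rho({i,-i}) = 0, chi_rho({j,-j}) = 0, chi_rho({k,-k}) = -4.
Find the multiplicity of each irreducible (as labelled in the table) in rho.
Multiplicities: chi_1: 0, chi_2: 2, chi_3: 2, chi_4: 0, chi_5: 1.

Argument: Use <chi_rho, chi> = (1/|G|) sum_C |C| * chi_rho(C) * conj(chi(C)) with |G| = 8 for each irreducible chi in the table:
  <chi_rho, chi_1> = (1/8)[1*(6)*conj(1) + 1*(2)*conj(1) + 2*(0)*conj(1) + 2*(0)*conj(1) + 2*(-4)*conj(1)]
      = (1/8)[(6) + (2) + (0) + (0) + (-8)] = 0/8 = 0
  <chi_rho, chi_2> = (1/8)[1*(6)*conj(1) + 1*(2)*conj(1) + 2*(0)*conj(1) + 2*(0)*conj(-1) + 2*(-4)*conj(-1)]
      = (1/8)[(6) + (2) + (0) + (0) + (8)] = 16/8 = 2
  <chi_rho, chi_3> = (1/8)[1*(6)*conj(1) + 1*(2)*conj(1) + 2*(0)*conj(-1) + 2*(0)*conj(1) + 2*(-4)*conj(-1)]
      = (1/8)[(6) + (2) + (0) + (0) + (8)] = 16/8 = 2
  <chi_rho, chi_4> = (1/8)[1*(6)*conj(1) + 1*(2)*conj(1) + 2*(0)*conj(-1) + 2*(0)*conj(-1) + 2*(-4)*conj(1)]
      = (1/8)[(6) + (2) + (0) + (0) + (-8)] = 0/8 = 0
  <chi_rho, chi_5> = (1/8)[1*(6)*conj(2) + 1*(2)*conj(-2) + 2*(0)*conj(0) + 2*(0)*conj(0) + 2*(-4)*conj(0)]
      = (1/8)[(12) + (-4) + (0) + (0) + (0)] = 8/8 = 1
Dimension check: dim(rho) = sum (mult * dim) = 0*1 + 2*1 + 2*1 + 0*1 + 1*2 = 6 = chi_rho(e) = 6.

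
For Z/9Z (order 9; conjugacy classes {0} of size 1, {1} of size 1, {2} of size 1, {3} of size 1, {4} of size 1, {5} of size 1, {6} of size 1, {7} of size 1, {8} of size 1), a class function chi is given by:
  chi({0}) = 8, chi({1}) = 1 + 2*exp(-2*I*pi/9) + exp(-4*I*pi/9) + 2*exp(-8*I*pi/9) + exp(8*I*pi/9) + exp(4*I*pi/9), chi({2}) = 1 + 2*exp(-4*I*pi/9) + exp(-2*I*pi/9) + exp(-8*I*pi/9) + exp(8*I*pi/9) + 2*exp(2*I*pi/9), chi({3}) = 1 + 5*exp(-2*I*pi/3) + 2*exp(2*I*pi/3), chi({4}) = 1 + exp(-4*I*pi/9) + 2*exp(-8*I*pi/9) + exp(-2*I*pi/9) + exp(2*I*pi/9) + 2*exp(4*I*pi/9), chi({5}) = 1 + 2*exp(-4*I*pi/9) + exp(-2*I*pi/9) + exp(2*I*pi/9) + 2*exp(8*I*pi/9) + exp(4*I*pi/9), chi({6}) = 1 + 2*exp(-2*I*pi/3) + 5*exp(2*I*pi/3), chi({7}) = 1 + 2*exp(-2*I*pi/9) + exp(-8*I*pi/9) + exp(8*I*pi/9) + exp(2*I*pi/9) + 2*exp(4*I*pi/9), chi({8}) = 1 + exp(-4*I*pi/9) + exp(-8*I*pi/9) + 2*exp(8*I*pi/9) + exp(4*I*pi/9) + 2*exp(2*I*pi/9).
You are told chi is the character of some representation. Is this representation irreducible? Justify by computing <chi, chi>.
Not irreducible (reducible): <chi, chi> = 12 > 1.

Why: <chi, chi> = (1/|G|) sum_C |C| * |chi(C)|^2 = (1/9)[1*|8|^2 + 1*|1 + 2*exp(-2*I*pi/9) + exp(-4*I*pi/9) + 2*exp(-8*I*pi/9) + exp(8*I*pi/9) + exp(4*I*pi/9)|^2 + 1*|1 + 2*exp(-4*I*pi/9) + exp(-2*I*pi/9) + exp(-8*I*pi/9) + exp(8*I*pi/9) + 2*exp(2*I*pi/9)|^2 + 1*|1 + 5*exp(-2*I*pi/3) + 2*exp(2*I*pi/3)|^2 + 1*|1 + exp(-4*I*pi/9) + 2*exp(-8*I*pi/9) + exp(-2*I*pi/9) + exp(2*I*pi/9) + 2*exp(4*I*pi/9)|^2 + 1*|1 + 2*exp(-4*I*pi/9) + exp(-2*I*pi/9) + exp(2*I*pi/9) + 2*exp(8*I*pi/9) + exp(4*I*pi/9)|^2 + 1*|1 + 2*exp(-2*I*pi/3) + 5*exp(2*I*pi/3)|^2 + 1*|1 + 2*exp(-2*I*pi/9) + exp(-8*I*pi/9) + exp(8*I*pi/9) + exp(2*I*pi/9) + 2*exp(4*I*pi/9)|^2 + 1*|1 + exp(-4*I*pi/9) + exp(-8*I*pi/9) + 2*exp(8*I*pi/9) + exp(4*I*pi/9) + 2*exp(2*I*pi/9)|^2]
  = (1/9)[(64) + (12 + 9*exp(-2*I*pi/3) + 5*exp(-4*I*pi/9) + 6*exp(-2*I*pi/9) + 6*exp(-8*I*pi/9) + 6*exp(8*I*pi/9) + 6*exp(2*I*pi/9) + 5*exp(4*I*pi/9) + 9*exp(2*I*pi/3)) + (12 + 9*exp(-2*I*pi/3) + 6*exp(-4*I*pi/9) + 6*exp(-2*I*pi/9) + 5*exp(-8*I*pi/9) + 5*exp(8*I*pi/9) + 6*exp(2*I*pi/9) + 6*exp(4*I*pi/9) + 9*exp(2*I*pi/3)) + (13) + (12 + 9*exp(-2*I*pi/3) + 6*exp(-4*I*pi/9) + 5*exp(-2*I*pi/9) + 6*exp(-8*I*pi/9) + 6*exp(8*I*pi/9) + 5*exp(2*I*pi/9) + 6*exp(4*I*pi/9) + 9*exp(2*I*pi/3)) + (12 + 9*exp(-2*I*pi/3) + 6*exp(-4*I*pi/9) + 5*exp(-2*I*pi/9) + 6*exp(-8*I*pi/9) + 6*exp(8*I*pi/9) + 5*exp(2*I*pi/9) + 6*exp(4*I*pi/9) + 9*exp(2*I*pi/3)) + (13) + (12 + 9*exp(-2*I*pi/3) + 6*exp(-4*I*pi/9) + 6*exp(-2*I*pi/9) + 5*exp(-8*I*pi/9) + 5*exp(8*I*pi/9) + 6*exp(2*I*pi/9) + 6*exp(4*I*pi/9) + 9*exp(2*I*pi/3)) + (12 + 9*exp(-2*I*pi/3) + 5*exp(-4*I*pi/9) + 6*exp(-2*I*pi/9) + 6*exp(-8*I*pi/9) + 6*exp(8*I*pi/9) + 6*exp(2*I*pi/9) + 5*exp(4*I*pi/9) + 9*exp(2*I*pi/3))] = 108/9 = 12.
(Exp terms are combined using exp(i*s)*conj(exp(i*t)) = exp(i*(s-t)), and sums of them are collapsed using the identity that for every m > 1 the m distinct m-th roots of unity sum to 0, e.g. 1 + exp(2*I*pi/3) + exp(-2*I*pi/3) = 0.)
A character is irreducible iff <chi, chi> = 1, so this representation is reducible.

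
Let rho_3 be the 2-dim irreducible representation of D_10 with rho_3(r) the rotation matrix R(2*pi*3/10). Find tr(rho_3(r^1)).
chi_{rho_3}(r^1) = 2*cos(2*pi*3*1/10) = 1/2 - sqrt(5)/2

Why: rho_3(r^1) is rotation by angle 2*pi*3*1/10, whose trace is 2*cos(2*pi*3*1/10) = 1/2 - sqrt(5)/2.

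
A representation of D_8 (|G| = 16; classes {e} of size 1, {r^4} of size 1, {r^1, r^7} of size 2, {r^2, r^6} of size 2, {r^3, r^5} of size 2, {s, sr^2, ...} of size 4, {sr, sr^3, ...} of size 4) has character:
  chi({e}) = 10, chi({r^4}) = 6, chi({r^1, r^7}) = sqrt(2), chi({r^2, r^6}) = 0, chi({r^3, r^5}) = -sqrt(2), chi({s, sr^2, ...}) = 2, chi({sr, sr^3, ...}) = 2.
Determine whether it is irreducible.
Not irreducible (reducible): <chi, chi> = 11 > 1.

Proof sketch: <chi, chi> = (1/|G|) sum_C |C| * |chi(C)|^2 = (1/16)[1*|10|^2 + 1*|6|^2 + 2*|sqrt(2)|^2 + 2*|0|^2 + 2*|-sqrt(2)|^2 + 4*|2|^2 + 4*|2|^2]
  = (1/16)[(100) + (36) + (4) + (0) + (4) + (16) + (16)] = 176/16 = 11.
A character is irreducible iff <chi, chi> = 1, so this representation is reducible.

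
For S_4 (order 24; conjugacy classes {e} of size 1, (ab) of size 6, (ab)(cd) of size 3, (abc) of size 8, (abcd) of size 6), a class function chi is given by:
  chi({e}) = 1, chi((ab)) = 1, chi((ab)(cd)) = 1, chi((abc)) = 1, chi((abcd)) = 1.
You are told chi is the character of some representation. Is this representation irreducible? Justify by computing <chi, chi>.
Irreducible: <chi, chi> = 1.

Reasoning: <chi, chi> = (1/|G|) sum_C |C| * |chi(C)|^2 = (1/24)[1*|1|^2 + 6*|1|^2 + 3*|1|^2 + 8*|1|^2 + 6*|1|^2]
  = (1/24)[(1) + (6) + (3) + (8) + (6)] = 24/24 = 1.
A character is irreducible iff <chi, chi> = 1, so this representation is irreducible.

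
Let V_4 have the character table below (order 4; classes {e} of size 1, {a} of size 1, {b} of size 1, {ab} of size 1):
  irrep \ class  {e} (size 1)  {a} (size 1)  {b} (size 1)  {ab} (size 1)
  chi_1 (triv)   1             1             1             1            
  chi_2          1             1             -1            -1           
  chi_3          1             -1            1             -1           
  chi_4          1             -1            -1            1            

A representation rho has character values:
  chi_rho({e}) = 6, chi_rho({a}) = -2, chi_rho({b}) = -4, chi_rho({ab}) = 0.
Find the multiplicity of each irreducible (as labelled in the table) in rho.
Multiplicities: chi_1: 0, chi_2: 2, chi_3: 1, chi_4: 3.

Explanation: Use <chi_rho, chi> = (1/|G|) sum_C |C| * chi_rho(C) * conj(chi(C)) with |G| = 4 for each irreducible chi in the table:
  <chi_rho, chi_1> = (1/4)[1*(6)*conj(1) + 1*(-2)*conj(1) + 1*(-4)*conj(1) + 1*(0)*conj(1)]
      = (1/4)[(6) + (-2) + (-4) + (0)] = 0/4 = 0
  <chi_rho, chi_2> = (1/4)[1*(6)*conj(1) + 1*(-2)*conj(1) + 1*(-4)*conj(-1) + 1*(0)*conj(-1)]
      = (1/4)[(6) + (-2) + (4) + (0)] = 8/4 = 2
  <chi_rho, chi_3> = (1/4)[1*(6)*conj(1) + 1*(-2)*conj(-1) + 1*(-4)*conj(1) + 1*(0)*conj(-1)]
      = (1/4)[(6) + (2) + (-4) + (0)] = 4/4 = 1
  <chi_rho, chi_4> = (1/4)[1*(6)*conj(1) + 1*(-2)*conj(-1) + 1*(-4)*conj(-1) + 1*(0)*conj(1)]
      = (1/4)[(6) + (2) + (4) + (0)] = 12/4 = 3
Dimension check: dim(rho) = sum (mult * dim) = 0*1 + 2*1 + 1*1 + 3*1 = 6 = chi_rho(e) = 6.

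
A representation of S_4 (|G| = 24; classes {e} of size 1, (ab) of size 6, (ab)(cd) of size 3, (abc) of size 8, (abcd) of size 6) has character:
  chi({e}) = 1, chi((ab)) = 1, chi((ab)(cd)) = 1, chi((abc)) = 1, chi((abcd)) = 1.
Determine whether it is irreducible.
Irreducible: <chi, chi> = 1.

<chi, chi> = (1/|G|) sum_C |C| * |chi(C)|^2 = (1/24)[1*|1|^2 + 6*|1|^2 + 3*|1|^2 + 8*|1|^2 + 6*|1|^2]
  = (1/24)[(1) + (6) + (3) + (8) + (6)] = 24/24 = 1.
A character is irreducible iff <chi, chi> = 1, so this representation is irreducible.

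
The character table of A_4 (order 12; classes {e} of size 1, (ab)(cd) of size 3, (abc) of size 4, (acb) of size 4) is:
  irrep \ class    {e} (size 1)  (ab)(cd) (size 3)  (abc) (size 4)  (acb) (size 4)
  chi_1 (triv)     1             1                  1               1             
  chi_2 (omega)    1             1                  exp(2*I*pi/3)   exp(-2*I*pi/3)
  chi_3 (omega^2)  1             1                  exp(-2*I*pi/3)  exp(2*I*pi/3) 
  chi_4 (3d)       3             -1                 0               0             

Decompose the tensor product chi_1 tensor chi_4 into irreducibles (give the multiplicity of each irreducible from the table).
chi_1 tensor chi_4 = chi_4 (all other irreducibles have multiplicity 0).

Why: The character of a tensor product is the pointwise product (chi_1 * chi_4)(C) = chi_1(C) * chi_4(C):
  {e}: (1)*(3), (ab)(cd): (1)*(-1), (abc): (1)*(0), (acb): (1)*(0)
so (chi_1 * chi_4) takes values
  {e} -> 3, (ab)(cd) -> -1, (abc) -> 0, (acb) -> 0.
Now take the inner product of this character with each irreducible chi from the table, <chi_1*chi_4, chi> = (1/12) sum_C |C| (chi_1*chi_4)(C) conj(chi(C)):
  <chi_1*chi_4, chi_1> = (1/12)[1*(3)*conj(1) + 3*(-1)*conj(1) + 4*(0)*conj(1) + 4*(0)*conj(1)]
      = (1/12)[(3) + (-3) + (0) + (0)] = 0/12 = 0
  <chi_1*chi_4, chi_2> = (1/12)[1*(3)*conj(1) + 3*(-1)*conj(1) + 4*(0)*conj(exp(2*I*pi/3)) + 4*(0)*conj(exp(-2*I*pi/3))]
      = (1/12)[(3) + (-3) + (0) + (0)] = 0/12 = 0
  <chi_1*chi_4, chi_3> = (1/12)[1*(3)*conj(1) + 3*(-1)*conj(1) + 4*(0)*conj(exp(-2*I*pi/3)) + 4*(0)*conj(exp(2*I*pi/3))]
      = (1/12)[(3) + (-3) + (0) + (0)] = 0/12 = 0
  <chi_1*chi_4, chi_4> = (1/12)[1*(3)*conj(3) + 3*(-1)*conj(-1) + 4*(0)*conj(0) + 4*(0)*conj(0)]
      = (1/12)[(9) + (3) + (0) + (0)] = 12/12 = 1
(Exp terms are combined using exp(i*s)*conj(exp(i*t)) = exp(i*(s-t)), and sums of them are collapsed using the identity that for every m > 1 the m distinct m-th roots of unity sum to 0, e.g. 1 + exp(2*I*pi/3) + exp(-2*I*pi/3) = 0.)
Hence the multiplicities are chi_4: 1. Dimension check: dim(chi_1)*dim(chi_4) = 1*3 = 3 and sum (mult * dim) = 1*3 = 3.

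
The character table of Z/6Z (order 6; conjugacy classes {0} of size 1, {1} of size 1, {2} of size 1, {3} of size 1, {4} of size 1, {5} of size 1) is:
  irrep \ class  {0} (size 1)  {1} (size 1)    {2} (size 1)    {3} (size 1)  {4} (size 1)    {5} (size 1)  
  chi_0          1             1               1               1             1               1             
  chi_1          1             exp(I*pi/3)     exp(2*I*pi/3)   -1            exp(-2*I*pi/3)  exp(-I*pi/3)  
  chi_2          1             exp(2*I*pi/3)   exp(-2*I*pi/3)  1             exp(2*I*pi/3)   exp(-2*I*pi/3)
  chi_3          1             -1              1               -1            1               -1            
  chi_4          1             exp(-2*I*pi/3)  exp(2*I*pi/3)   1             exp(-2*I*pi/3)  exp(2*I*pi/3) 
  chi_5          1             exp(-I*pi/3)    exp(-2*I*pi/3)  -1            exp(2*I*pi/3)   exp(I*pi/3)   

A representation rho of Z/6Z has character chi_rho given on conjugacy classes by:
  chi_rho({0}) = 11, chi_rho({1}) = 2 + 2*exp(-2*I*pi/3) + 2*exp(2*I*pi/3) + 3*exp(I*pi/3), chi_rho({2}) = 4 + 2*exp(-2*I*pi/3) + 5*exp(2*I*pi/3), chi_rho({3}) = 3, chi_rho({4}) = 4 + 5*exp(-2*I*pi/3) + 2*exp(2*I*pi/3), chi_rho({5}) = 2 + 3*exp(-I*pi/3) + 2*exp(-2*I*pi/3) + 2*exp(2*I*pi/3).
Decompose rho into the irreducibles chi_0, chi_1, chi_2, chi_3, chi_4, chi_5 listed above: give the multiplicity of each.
Multiplicities: chi_0: 3, chi_1: 3, chi_2: 2, chi_3: 1, chi_4: 2, chi_5: 0.

Working: Use <chi_rho, chi> = (1/|G|) sum_C |C| * chi_rho(C) * conj(chi(C)) with |G| = 6 for each irreducible chi in the table:
  <chi_rho, chi_0> = (1/6)[1*(11)*conj(1) + 1*(2 + 2*exp(-2*I*pi/3) + 2*exp(2*I*pi/3) + 3*exp(I*pi/3))*conj(1) + 1*(4 + 2*exp(-2*I*pi/3) + 5*exp(2*I*pi/3))*conj(1) + 1*(3)*conj(1) + 1*(4 + 5*exp(-2*I*pi/3) + 2*exp(2*I*pi/3))*conj(1) + 1*(2 + 3*exp(-I*pi/3) + 2*exp(-2*I*pi/3) + 2*exp(2*I*pi/3))*conj(1)]
      = (1/6)[(11) + (2 + 2*exp(-2*I*pi/3) + 2*exp(2*I*pi/3) + 3*exp(I*pi/3)) + (4 + 2*exp(-2*I*pi/3) + 5*exp(2*I*pi/3)) + (3) + (4 + 5*exp(-2*I*pi/3) + 2*exp(2*I*pi/3)) + (2 + 3*exp(-I*pi/3) + 2*exp(-2*I*pi/3) + 2*exp(2*I*pi/3))] = 18/6 = 3
  <chi_rho, chi_1> = (1/6)[1*(11)*conj(1) + 1*(2 + 2*exp(-2*I*pi/3) + 2*exp(2*I*pi/3) + 3*exp(I*pi/3))*conj(exp(I*pi/3)) + 1*(4 + 2*exp(-2*I*pi/3) + 5*exp(2*I*pi/3))*conj(exp(2*I*pi/3)) + 1*(3)*conj(-1) + 1*(4 + 5*exp(-2*I*pi/3) + 2*exp(2*I*pi/3))*conj(exp(-2*I*pi/3)) + 1*(2 + 3*exp(-I*pi/3) + 2*exp(-2*I*pi/3) + 2*exp(2*I*pi/3))*conj(exp(-I*pi/3))]
      = (1/6)[(11) + (3) + (5 + 4*exp(-2*I*pi/3) + 2*exp(2*I*pi/3)) + (-3) + (5 + 2*exp(-2*I*pi/3) + 4*exp(2*I*pi/3)) + (3)] = 18/6 = 3
  <chi_rho, chi_2> = (1/6)[1*(11)*conj(1) + 1*(2 + 2*exp(-2*I*pi/3) + 2*exp(2*I*pi/3) + 3*exp(I*pi/3))*conj(exp(2*I*pi/3)) + 1*(4 + 2*exp(-2*I*pi/3) + 5*exp(2*I*pi/3))*conj(exp(-2*I*pi/3)) + 1*(3)*conj(1) + 1*(4 + 5*exp(-2*I*pi/3) + 2*exp(2*I*pi/3))*conj(exp(2*I*pi/3)) + 1*(2 + 3*exp(-I*pi/3) + 2*exp(-2*I*pi/3) + 2*exp(2*I*pi/3))*conj(exp(-2*I*pi/3))]
      = (1/6)[(11) + (2 + 3*exp(-I*pi/3) + 2*exp(-2*I*pi/3) + 2*exp(2*I*pi/3)) + (2 + 5*exp(-2*I*pi/3) + 4*exp(2*I*pi/3)) + (3) + (2 + 4*exp(-2*I*pi/3) + 5*exp(2*I*pi/3)) + (2 + 2*exp(-2*I*pi/3) + 2*exp(2*I*pi/3) + 3*exp(I*pi/3))] = 12/6 = 2
  <chi_rho, chi_3> = (1/6)[1*(11)*conj(1) + 1*(2 + 2*exp(-2*I*pi/3) + 2*exp(2*I*pi/3) + 3*exp(I*pi/3))*conj(-1) + 1*(4 + 2*exp(-2*I*pi/3) + 5*exp(2*I*pi/3))*conj(1) + 1*(3)*conj(-1) + 1*(4 + 5*exp(-2*I*pi/3) + 2*exp(2*I*pi/3))*conj(1) + 1*(2 + 3*exp(-I*pi/3) + 2*exp(-2*I*pi/3) + 2*exp(2*I*pi/3))*conj(-1)]
      = (1/6)[(11) + (-2 - 3*exp(I*pi/3) - 2*exp(2*I*pi/3) - 2*exp(-2*I*pi/3)) + (4 + 2*exp(-2*I*pi/3) + 5*exp(2*I*pi/3)) + (-3) + (4 + 5*exp(-2*I*pi/3) + 2*exp(2*I*pi/3)) + (-2 - 2*exp(2*I*pi/3) - 2*exp(-2*I*pi/3) - 3*exp(-I*pi/3))] = 6/6 = 1
  <chi_rho, chi_4> = (1/6)[1*(11)*conj(1) + 1*(2 + 2*exp(-2*I*pi/3) + 2*exp(2*I*pi/3) + 3*exp(I*pi/3))*conj(exp(-2*I*pi/3)) + 1*(4 + 2*exp(-2*I*pi/3) + 5*exp(2*I*pi/3))*conj(exp(2*I*pi/3)) + 1*(3)*conj(1) + 1*(4 + 5*exp(-2*I*pi/3) + 2*exp(2*I*pi/3))*conj(exp(-2*I*pi/3)) + 1*(2 + 3*exp(-I*pi/3) + 2*exp(-2*I*pi/3) + 2*exp(2*I*pi/3))*conj(exp(2*I*pi/3))]
      = (1/6)[(11) + (-3) + (5 + 4*exp(-2*I*pi/3) + 2*exp(2*I*pi/3)) + (3) + (5 + 2*exp(-2*I*pi/3) + 4*exp(2*I*pi/3)) + (-3)] = 12/6 = 2
  <chi_rho, chi_5> = (1/6)[1*(11)*conj(1) + 1*(2 + 2*exp(-2*I*pi/3) + 2*exp(2*I*pi/3) + 3*exp(I*pi/3))*conj(exp(-I*pi/3)) + 1*(4 + 2*exp(-2*I*pi/3) + 5*exp(2*I*pi/3))*conj(exp(-2*I*pi/3)) + 1*(3)*conj(-1) + 1*(4 + 5*exp(-2*I*pi/3) + 2*exp(2*I*pi/3))*conj(exp(2*I*pi/3)) + 1*(2 + 3*exp(-I*pi/3) + 2*exp(-2*I*pi/3) + 2*exp(2*I*pi/3))*conj(exp(I*pi/3))]
      = (1/6)[(11) + (-2 + 2*exp(-I*pi/3) + 2*exp(I*pi/3) + 3*exp(2*I*pi/3)) + (2 + 5*exp(-2*I*pi/3) + 4*exp(2*I*pi/3)) + (-3) + (2 + 4*exp(-2*I*pi/3) + 5*exp(2*I*pi/3)) + (-2 + 3*exp(-2*I*pi/3) + 2*exp(-I*pi/3) + 2*exp(I*pi/3))] = 0/6 = 0
(Exp terms are combined using exp(i*s)*conj(exp(i*t)) = exp(i*(s-t)), and sums of them are collapsed using the identity that for every m > 1 the m distinct m-th roots of unity sum to 0, e.g. 1 + exp(2*I*pi/3) + exp(-2*I*pi/3) = 0.)
Dimension check: dim(rho) = sum (mult * dim) = 3*1 + 3*1 + 2*1 + 1*1 + 2*1 + 0*1 = 11 = chi_rho(e) = 11.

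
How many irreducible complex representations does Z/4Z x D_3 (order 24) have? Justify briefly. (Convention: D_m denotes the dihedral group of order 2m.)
12

The number of irreducible complex representations of a finite group equals its number of conjugacy classes. For a direct product, #classes(G x H) = #classes(G) * #classes(H). Z/4Z has 4 classes (abelian), D_3 has 3 classes, so 4 * 3 = 12, so Z/4Z x D_3 (order 24) has exactly 12 irreducible complex representations.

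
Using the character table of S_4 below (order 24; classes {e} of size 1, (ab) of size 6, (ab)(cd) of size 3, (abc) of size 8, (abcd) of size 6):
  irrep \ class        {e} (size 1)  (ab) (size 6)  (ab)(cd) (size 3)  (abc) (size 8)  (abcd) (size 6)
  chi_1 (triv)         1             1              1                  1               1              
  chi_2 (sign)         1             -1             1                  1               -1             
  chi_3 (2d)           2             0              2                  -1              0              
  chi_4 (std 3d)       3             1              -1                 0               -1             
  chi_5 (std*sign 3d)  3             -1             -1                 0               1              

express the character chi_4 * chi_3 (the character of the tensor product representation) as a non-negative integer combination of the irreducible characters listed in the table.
chi_4 tensor chi_3 = chi_4 + chi_5 (all other irreducibles have multiplicity 0).

Justification: The character of a tensor product is the pointwise product (chi_4 * chi_3)(C) = chi_4(C) * chi_3(C):
  {e}: (3)*(2), (ab): (1)*(0), (ab)(cd): (-1)*(2), (abc): (0)*(-1), (abcd): (-1)*(0)
so (chi_4 * chi_3) takes values
  {e} -> 6, (ab) -> 0, (ab)(cd) -> -2, (abc) -> 0, (abcd) -> 0.
Now take the inner product of this character with each irreducible chi from the table, <chi_4*chi_3, chi> = (1/24) sum_C |C| (chi_4*chi_3)(C) conj(chi(C)):
  <chi_4*chi_3, chi_1> = (1/24)[1*(6)*conj(1) + 6*(0)*conj(1) + 3*(-2)*conj(1) + 8*(0)*conj(1) + 6*(0)*conj(1)]
      = (1/24)[(6) + (0) + (-6) + (0) + (0)] = 0/24 = 0
  <chi_4*chi_3, chi_2> = (1/24)[1*(6)*conj(1) + 6*(0)*conj(-1) + 3*(-2)*conj(1) + 8*(0)*conj(1) + 6*(0)*conj(-1)]
      = (1/24)[(6) + (0) + (-6) + (0) + (0)] = 0/24 = 0
  <chi_4*chi_3, chi_3> = (1/24)[1*(6)*conj(2) + 6*(0)*conj(0) + 3*(-2)*conj(2) + 8*(0)*conj(-1) + 6*(0)*conj(0)]
      = (1/24)[(12) + (0) + (-12) + (0) + (0)] = 0/24 = 0
  <chi_4*chi_3, chi_4> = (1/24)[1*(6)*conj(3) + 6*(0)*conj(1) + 3*(-2)*conj(-1) + 8*(0)*conj(0) + 6*(0)*conj(-1)]
      = (1/24)[(18) + (0) + (6) + (0) + (0)] = 24/24 = 1
  <chi_4*chi_3, chi_5> = (1/24)[1*(6)*conj(3) + 6*(0)*conj(-1) + 3*(-2)*conj(-1) + 8*(0)*conj(0) + 6*(0)*conj(1)]
      = (1/24)[(18) + (0) + (6) + (0) + (0)] = 24/24 = 1
Hence the multiplicities are chi_4: 1, chi_5: 1. Dimension check: dim(chi_4)*dim(chi_3) = 3*2 = 6 and sum (mult * dim) = 1*3 + 1*3 = 6.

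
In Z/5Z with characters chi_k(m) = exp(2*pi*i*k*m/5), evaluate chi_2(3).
chi_2(3) = zeta_5^6 = exp(2*I*pi/5)

chi_2(3) = zeta_5^(2*3) = zeta_5^6. Since zeta_5^5 = 1, this equals zeta_5^1 = exp(2*pi*i*1/5) = exp(2*I*pi/5).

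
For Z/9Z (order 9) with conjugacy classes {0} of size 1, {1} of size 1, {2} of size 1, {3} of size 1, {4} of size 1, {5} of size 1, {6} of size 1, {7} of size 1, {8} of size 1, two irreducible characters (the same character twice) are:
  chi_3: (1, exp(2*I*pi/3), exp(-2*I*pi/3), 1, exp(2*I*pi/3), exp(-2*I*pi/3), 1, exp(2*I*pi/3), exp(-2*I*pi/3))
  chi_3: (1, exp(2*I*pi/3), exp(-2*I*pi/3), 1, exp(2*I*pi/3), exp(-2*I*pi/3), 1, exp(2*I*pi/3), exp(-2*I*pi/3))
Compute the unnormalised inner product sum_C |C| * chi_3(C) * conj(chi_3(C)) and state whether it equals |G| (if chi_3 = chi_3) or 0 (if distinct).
Sum = 9 = |G| = 9; so <chi_3, chi_3> = 1 (norm-1 confirms irreducibility).

Explanation: Compute term by term over conjugacy classes (|C| * chi_3(C) * conj(chi_3(C))):
  1*(1)*conj(1) + 1*(exp(2*I*pi/3))*conj(exp(2*I*pi/3)) + 1*(exp(-2*I*pi/3))*conj(exp(-2*I*pi/3)) + 1*(1)*conj(1) + 1*(exp(2*I*pi/3))*conj(exp(2*I*pi/3)) + 1*(exp(-2*I*pi/3))*conj(exp(-2*I*pi/3)) + 1*(1)*conj(1) + 1*(exp(2*I*pi/3))*conj(exp(2*I*pi/3)) + 1*(exp(-2*I*pi/3))*conj(exp(-2*I*pi/3))
  = (1) + (1) + (1) + (1) + (1) + (1) + (1) + (1) + (1)
  = 9.
(Exp terms are combined using exp(i*s)*conj(exp(i*t)) = exp(i*(s-t)), and sums of them are collapsed using the identity that for every m > 1 the m distinct m-th roots of unity sum to 0, e.g. 1 + exp(2*I*pi/3) + exp(-2*I*pi/3) = 0.)
Dividing by |G| = 9 gives 9/9 = 1, matching the row-orthogonality relation <chi_3, chi_3> = [chi_3 = chi_3].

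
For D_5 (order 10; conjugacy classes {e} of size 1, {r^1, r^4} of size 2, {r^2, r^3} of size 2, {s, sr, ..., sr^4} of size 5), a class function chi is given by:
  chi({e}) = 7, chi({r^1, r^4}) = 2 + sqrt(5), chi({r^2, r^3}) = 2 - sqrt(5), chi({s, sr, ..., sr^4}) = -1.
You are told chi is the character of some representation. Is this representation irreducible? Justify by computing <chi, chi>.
Not irreducible (reducible): <chi, chi> = 9 > 1.

Solution. <chi, chi> = (1/|G|) sum_C |C| * |chi(C)|^2 = (1/10)[1*|7|^2 + 2*|2 + sqrt(5)|^2 + 2*|2 - sqrt(5)|^2 + 5*|-1|^2]
  = (1/10)[(49) + (8*sqrt(5) + 18) + (18 - 8*sqrt(5)) + (5)] = 90/10 = 9.
A character is irreducible iff <chi, chi> = 1, so this representation is reducible.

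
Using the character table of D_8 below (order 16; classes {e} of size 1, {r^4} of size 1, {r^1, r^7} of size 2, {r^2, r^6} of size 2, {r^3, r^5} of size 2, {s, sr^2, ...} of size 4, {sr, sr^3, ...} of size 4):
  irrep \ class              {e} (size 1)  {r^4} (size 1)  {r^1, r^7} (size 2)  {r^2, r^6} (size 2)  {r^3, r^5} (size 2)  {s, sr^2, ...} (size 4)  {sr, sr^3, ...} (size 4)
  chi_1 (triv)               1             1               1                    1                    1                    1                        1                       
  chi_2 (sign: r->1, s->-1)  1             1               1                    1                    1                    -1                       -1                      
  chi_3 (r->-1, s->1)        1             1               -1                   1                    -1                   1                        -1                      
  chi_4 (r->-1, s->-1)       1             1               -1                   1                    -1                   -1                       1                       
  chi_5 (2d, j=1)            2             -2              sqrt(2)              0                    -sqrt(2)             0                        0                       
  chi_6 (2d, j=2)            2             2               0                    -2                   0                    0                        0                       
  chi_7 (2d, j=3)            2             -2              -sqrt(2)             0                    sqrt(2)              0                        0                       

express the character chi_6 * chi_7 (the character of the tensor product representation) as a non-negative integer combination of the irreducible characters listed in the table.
chi_6 tensor chi_7 = chi_5 + chi_7 (all other irreducibles have multiplicity 0).

Why: The character of a tensor product is the pointwise product (chi_6 * chi_7)(C) = chi_6(C) * chi_7(C):
  {e}: (2)*(2), {r^4}: (2)*(-2), {r^1, r^7}: (0)*(-sqrt(2)), {r^2, r^6}: (-2)*(0), {r^3, r^5}: (0)*(sqrt(2)), {s, sr^2, ...}: (0)*(0), {sr, sr^3, ...}: (0)*(0)
so (chi_6 * chi_7) takes values
  {e} -> 4, {r^4} -> -4, {r^1, r^7} -> 0, {r^2, r^6} -> 0, {r^3, r^5} -> 0, {s, sr^2, ...} -> 0, {sr, sr^3, ...} -> 0.
Now take the inner product of this character with each irreducible chi from the table, <chi_6*chi_7, chi> = (1/16) sum_C |C| (chi_6*chi_7)(C) conj(chi(C)):
  <chi_6*chi_7, chi_1> = (1/16)[1*(4)*conj(1) + 1*(-4)*conj(1) + 2*(0)*conj(1) + 2*(0)*conj(1) + 2*(0)*conj(1) + 4*(0)*conj(1) + 4*(0)*conj(1)]
      = (1/16)[(4) + (-4) + (0) + (0) + (0) + (0) + (0)] = 0/16 = 0
  <chi_6*chi_7, chi_2> = (1/16)[1*(4)*conj(1) + 1*(-4)*conj(1) + 2*(0)*conj(1) + 2*(0)*conj(1) + 2*(0)*conj(1) + 4*(0)*conj(-1) + 4*(0)*conj(-1)]
      = (1/16)[(4) + (-4) + (0) + (0) + (0) + (0) + (0)] = 0/16 = 0
  <chi_6*chi_7, chi_3> = (1/16)[1*(4)*conj(1) + 1*(-4)*conj(1) + 2*(0)*conj(-1) + 2*(0)*conj(1) + 2*(0)*conj(-1) + 4*(0)*conj(1) + 4*(0)*conj(-1)]
      = (1/16)[(4) + (-4) + (0) + (0) + (0) + (0) + (0)] = 0/16 = 0
  <chi_6*chi_7, chi_4> = (1/16)[1*(4)*conj(1) + 1*(-4)*conj(1) + 2*(0)*conj(-1) + 2*(0)*conj(1) + 2*(0)*conj(-1) + 4*(0)*conj(-1) + 4*(0)*conj(1)]
      = (1/16)[(4) + (-4) + (0) + (0) + (0) + (0) + (0)] = 0/16 = 0
  <chi_6*chi_7, chi_5> = (1/16)[1*(4)*conj(2) + 1*(-4)*conj(-2) + 2*(0)*conj(sqrt(2)) + 2*(0)*conj(0) + 2*(0)*conj(-sqrt(2)) + 4*(0)*conj(0) + 4*(0)*conj(0)]
      = (1/16)[(8) + (8) + (0) + (0) + (0) + (0) + (0)] = 16/16 = 1
  <chi_6*chi_7, chi_6> = (1/16)[1*(4)*conj(2) + 1*(-4)*conj(2) + 2*(0)*conj(0) + 2*(0)*conj(-2) + 2*(0)*conj(0) + 4*(0)*conj(0) + 4*(0)*conj(0)]
      = (1/16)[(8) + (-8) + (0) + (0) + (0) + (0) + (0)] = 0/16 = 0
  <chi_6*chi_7, chi_7> = (1/16)[1*(4)*conj(2) + 1*(-4)*conj(-2) + 2*(0)*conj(-sqrt(2)) + 2*(0)*conj(0) + 2*(0)*conj(sqrt(2)) + 4*(0)*conj(0) + 4*(0)*conj(0)]
      = (1/16)[(8) + (8) + (0) + (0) + (0) + (0) + (0)] = 16/16 = 1
Hence the multiplicities are chi_5: 1, chi_7: 1. Dimension check: dim(chi_6)*dim(chi_7) = 2*2 = 4 and sum (mult * dim) = 1*2 + 1*2 = 4.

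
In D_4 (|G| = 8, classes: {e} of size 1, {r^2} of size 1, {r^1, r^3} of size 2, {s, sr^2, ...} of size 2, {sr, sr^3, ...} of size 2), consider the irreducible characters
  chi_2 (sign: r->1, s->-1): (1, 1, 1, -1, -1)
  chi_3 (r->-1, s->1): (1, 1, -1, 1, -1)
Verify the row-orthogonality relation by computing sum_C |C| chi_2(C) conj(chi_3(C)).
Sum = 0; so <chi_2, chi_3> = 0 (distinct irreducibles are orthogonal).

Details: Compute term by term over conjugacy classes (|C| * chi_2(C) * conj(chi_3(C))):
  1*(1)*conj(1) + 1*(1)*conj(1) + 2*(1)*conj(-1) + 2*(-1)*conj(1) + 2*(-1)*conj(-1)
  = (1) + (1) + (-2) + (-2) + (2)
  = 0.
Dividing by |G| = 8 gives 0/8 = 0, matching the row-orthogonality relation <chi_2, chi_3> = [chi_2 = chi_3].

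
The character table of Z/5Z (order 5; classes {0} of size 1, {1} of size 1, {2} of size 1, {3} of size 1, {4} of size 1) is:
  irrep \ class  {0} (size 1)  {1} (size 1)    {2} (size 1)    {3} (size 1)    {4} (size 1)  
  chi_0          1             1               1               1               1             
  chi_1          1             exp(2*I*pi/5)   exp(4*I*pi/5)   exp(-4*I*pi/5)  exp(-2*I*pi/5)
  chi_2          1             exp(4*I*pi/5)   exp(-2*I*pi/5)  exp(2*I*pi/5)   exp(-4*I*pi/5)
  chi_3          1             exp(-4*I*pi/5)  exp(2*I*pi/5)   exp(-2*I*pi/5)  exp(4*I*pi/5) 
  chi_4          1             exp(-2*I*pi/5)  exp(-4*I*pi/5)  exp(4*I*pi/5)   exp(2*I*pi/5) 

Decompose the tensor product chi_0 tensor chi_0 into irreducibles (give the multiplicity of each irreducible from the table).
chi_0 tensor chi_0 = chi_0 (all other irreducibles have multiplicity 0).

Explanation: The character of a tensor product is the pointwise product (chi_0 * chi_0)(C) = chi_0(C) * chi_0(C):
  {0}: (1)*(1), {1}: (1)*(1), {2}: (1)*(1), {3}: (1)*(1), {4}: (1)*(1)
so (chi_0 * chi_0) takes values
  {0} -> 1, {1} -> 1, {2} -> 1, {3} -> 1, {4} -> 1.
Now take the inner product of this character with each irreducible chi from the table, <chi_0*chi_0, chi> = (1/5) sum_C |C| (chi_0*chi_0)(C) conj(chi(C)):
  <chi_0*chi_0, chi_0> = (1/5)[1*(1)*conj(1) + 1*(1)*conj(1) + 1*(1)*conj(1) + 1*(1)*conj(1) + 1*(1)*conj(1)]
      = (1/5)[(1) + (1) + (1) + (1) + (1)] = 5/5 = 1
  <chi_0*chi_0, chi_1> = (1/5)[1*(1)*conj(1) + 1*(1)*conj(exp(2*I*pi/5)) + 1*(1)*conj(exp(4*I*pi/5)) + 1*(1)*conj(exp(-4*I*pi/5)) + 1*(1)*conj(exp(-2*I*pi/5))]
      = (1/5)[(1) + (exp(-2*I*pi/5)) + (exp(-4*I*pi/5)) + (exp(4*I*pi/5)) + (exp(2*I*pi/5))] = 0/5 = 0
  <chi_0*chi_0, chi_2> = (1/5)[1*(1)*conj(1) + 1*(1)*conj(exp(4*I*pi/5)) + 1*(1)*conj(exp(-2*I*pi/5)) + 1*(1)*conj(exp(2*I*pi/5)) + 1*(1)*conj(exp(-4*I*pi/5))]
      = (1/5)[(1) + (exp(-4*I*pi/5)) + (exp(2*I*pi/5)) + (exp(-2*I*pi/5)) + (exp(4*I*pi/5))] = 0/5 = 0
  <chi_0*chi_0, chi_3> = (1/5)[1*(1)*conj(1) + 1*(1)*conj(exp(-4*I*pi/5)) + 1*(1)*conj(exp(2*I*pi/5)) + 1*(1)*conj(exp(-2*I*pi/5)) + 1*(1)*conj(exp(4*I*pi/5))]
      = (1/5)[(1) + (exp(4*I*pi/5)) + (exp(-2*I*pi/5)) + (exp(2*I*pi/5)) + (exp(-4*I*pi/5))] = 0/5 = 0
  <chi_0*chi_0, chi_4> = (1/5)[1*(1)*conj(1) + 1*(1)*conj(exp(-2*I*pi/5)) + 1*(1)*conj(exp(-4*I*pi/5)) + 1*(1)*conj(exp(4*I*pi/5)) + 1*(1)*conj(exp(2*I*pi/5))]
      = (1/5)[(1) + (exp(2*I*pi/5)) + (exp(4*I*pi/5)) + (exp(-4*I*pi/5)) + (exp(-2*I*pi/5))] = 0/5 = 0
(Exp terms are combined using exp(i*s)*conj(exp(i*t)) = exp(i*(s-t)), and sums of them are collapsed using the identity that for every m > 1 the m distinct m-th roots of unity sum to 0, e.g. 1 + exp(2*I*pi/3) + exp(-2*I*pi/3) = 0.)
Hence the multiplicities are chi_0: 1. Dimension check: dim(chi_0)*dim(chi_0) = 1*1 = 1 and sum (mult * dim) = 1*1 = 1.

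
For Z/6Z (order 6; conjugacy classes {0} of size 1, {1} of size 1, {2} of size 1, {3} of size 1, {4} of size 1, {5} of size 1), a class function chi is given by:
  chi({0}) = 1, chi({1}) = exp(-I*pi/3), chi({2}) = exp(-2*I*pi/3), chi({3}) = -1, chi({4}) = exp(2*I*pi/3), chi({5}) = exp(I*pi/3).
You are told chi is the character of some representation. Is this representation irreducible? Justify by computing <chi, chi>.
Irreducible: <chi, chi> = 1.

Explanation: <chi, chi> = (1/|G|) sum_C |C| * |chi(C)|^2 = (1/6)[1*|1|^2 + 1*|exp(-I*pi/3)|^2 + 1*|exp(-2*I*pi/3)|^2 + 1*|-1|^2 + 1*|exp(2*I*pi/3)|^2 + 1*|exp(I*pi/3)|^2]
  = (1/6)[(1) + (1) + (1) + (1) + (1) + (1)] = 6/6 = 1.
(Exp terms are combined using exp(i*s)*conj(exp(i*t)) = exp(i*(s-t)), and sums of them are collapsed using the identity that for every m > 1 the m distinct m-th roots of unity sum to 0, e.g. 1 + exp(2*I*pi/3) + exp(-2*I*pi/3) = 0.)
A character is irreducible iff <chi, chi> = 1, so this representation is irreducible.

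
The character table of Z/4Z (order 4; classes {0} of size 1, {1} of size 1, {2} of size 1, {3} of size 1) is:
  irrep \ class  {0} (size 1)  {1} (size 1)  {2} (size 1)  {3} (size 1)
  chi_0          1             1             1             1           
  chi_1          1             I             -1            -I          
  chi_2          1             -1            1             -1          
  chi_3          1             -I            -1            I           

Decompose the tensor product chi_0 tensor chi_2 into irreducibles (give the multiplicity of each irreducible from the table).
chi_0 tensor chi_2 = chi_2 (all other irreducibles have multiplicity 0).

Reasoning: The character of a tensor product is the pointwise product (chi_0 * chi_2)(C) = chi_0(C) * chi_2(C):
  {0}: (1)*(1), {1}: (1)*(-1), {2}: (1)*(1), {3}: (1)*(-1)
so (chi_0 * chi_2) takes values
  {0} -> 1, {1} -> -1, {2} -> 1, {3} -> -1.
Now take the inner product of this character with each irreducible chi from the table, <chi_0*chi_2, chi> = (1/4) sum_C |C| (chi_0*chi_2)(C) conj(chi(C)):
  <chi_0*chi_2, chi_0> = (1/4)[1*(1)*conj(1) + 1*(-1)*conj(1) + 1*(1)*conj(1) + 1*(-1)*conj(1)]
      = (1/4)[(1) + (-1) + (1) + (-1)] = 0/4 = 0
  <chi_0*chi_2, chi_1> = (1/4)[1*(1)*conj(1) + 1*(-1)*conj(I) + 1*(1)*conj(-1) + 1*(-1)*conj(-I)]
      = (1/4)[(1) + (I) + (-1) + (-I)] = 0/4 = 0
  <chi_0*chi_2, chi_2> = (1/4)[1*(1)*conj(1) + 1*(-1)*conj(-1) + 1*(1)*conj(1) + 1*(-1)*conj(-1)]
      = (1/4)[(1) + (1) + (1) + (1)] = 4/4 = 1
  <chi_0*chi_2, chi_3> = (1/4)[1*(1)*conj(1) + 1*(-1)*conj(-I) + 1*(1)*conj(-1) + 1*(-1)*conj(I)]
      = (1/4)[(1) + (-I) + (-1) + (I)] = 0/4 = 0
(Exp terms are combined using exp(i*s)*conj(exp(i*t)) = exp(i*(s-t)), and sums of them are collapsed using the identity that for every m > 1 the m distinct m-th roots of unity sum to 0, e.g. 1 + exp(2*I*pi/3) + exp(-2*I*pi/3) = 0.)
Hence the multiplicities are chi_2: 1. Dimension check: dim(chi_0)*dim(chi_2) = 1*1 = 1 and sum (mult * dim) = 1*1 = 1.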